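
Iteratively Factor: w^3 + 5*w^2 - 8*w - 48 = (w + 4)*(w^2 + w - 12) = (w + 4)^2*(w - 3)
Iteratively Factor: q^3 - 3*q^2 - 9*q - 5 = (q + 1)*(q^2 - 4*q - 5) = (q + 1)^2*(q - 5)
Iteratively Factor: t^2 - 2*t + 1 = (t - 1)*(t - 1)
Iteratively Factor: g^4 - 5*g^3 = (g - 5)*(g^3) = g*(g - 5)*(g^2) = g^2*(g - 5)*(g)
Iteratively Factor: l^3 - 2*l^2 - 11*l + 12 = (l + 3)*(l^2 - 5*l + 4) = (l - 1)*(l + 3)*(l - 4)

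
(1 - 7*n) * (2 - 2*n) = 14*n^2 - 16*n + 2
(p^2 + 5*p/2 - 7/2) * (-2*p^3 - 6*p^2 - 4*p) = -2*p^5 - 11*p^4 - 12*p^3 + 11*p^2 + 14*p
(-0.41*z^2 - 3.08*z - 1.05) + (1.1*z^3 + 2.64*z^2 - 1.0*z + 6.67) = 1.1*z^3 + 2.23*z^2 - 4.08*z + 5.62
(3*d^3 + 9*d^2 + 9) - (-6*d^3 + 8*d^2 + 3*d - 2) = 9*d^3 + d^2 - 3*d + 11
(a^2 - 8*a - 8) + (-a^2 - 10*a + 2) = -18*a - 6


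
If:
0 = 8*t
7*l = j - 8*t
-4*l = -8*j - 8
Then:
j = -14/13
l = -2/13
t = 0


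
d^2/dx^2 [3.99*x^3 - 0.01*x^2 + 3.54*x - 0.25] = 23.94*x - 0.02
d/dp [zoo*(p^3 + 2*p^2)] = zoo*p*(p + 1)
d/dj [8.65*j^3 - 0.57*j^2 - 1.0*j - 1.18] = 25.95*j^2 - 1.14*j - 1.0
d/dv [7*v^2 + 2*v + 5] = 14*v + 2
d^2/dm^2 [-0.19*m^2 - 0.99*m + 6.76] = -0.380000000000000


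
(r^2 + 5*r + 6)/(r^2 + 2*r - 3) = (r + 2)/(r - 1)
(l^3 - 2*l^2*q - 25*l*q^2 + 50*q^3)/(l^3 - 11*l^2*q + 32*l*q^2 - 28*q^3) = (l^2 - 25*q^2)/(l^2 - 9*l*q + 14*q^2)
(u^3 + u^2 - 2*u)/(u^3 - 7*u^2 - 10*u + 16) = u/(u - 8)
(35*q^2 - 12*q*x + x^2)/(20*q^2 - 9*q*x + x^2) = (-7*q + x)/(-4*q + x)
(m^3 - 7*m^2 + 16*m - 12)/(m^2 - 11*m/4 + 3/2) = 4*(m^2 - 5*m + 6)/(4*m - 3)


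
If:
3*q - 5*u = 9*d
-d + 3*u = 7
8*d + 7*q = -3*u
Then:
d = -308/305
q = 91/305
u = 609/305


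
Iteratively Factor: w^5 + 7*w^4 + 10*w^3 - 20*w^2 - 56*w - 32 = (w - 2)*(w^4 + 9*w^3 + 28*w^2 + 36*w + 16) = (w - 2)*(w + 2)*(w^3 + 7*w^2 + 14*w + 8) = (w - 2)*(w + 1)*(w + 2)*(w^2 + 6*w + 8) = (w - 2)*(w + 1)*(w + 2)*(w + 4)*(w + 2)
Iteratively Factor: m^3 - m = (m)*(m^2 - 1) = m*(m + 1)*(m - 1)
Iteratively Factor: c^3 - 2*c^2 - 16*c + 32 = (c + 4)*(c^2 - 6*c + 8) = (c - 2)*(c + 4)*(c - 4)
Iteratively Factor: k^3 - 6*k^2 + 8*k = (k - 4)*(k^2 - 2*k) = (k - 4)*(k - 2)*(k)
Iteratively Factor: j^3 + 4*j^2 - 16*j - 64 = (j + 4)*(j^2 - 16) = (j - 4)*(j + 4)*(j + 4)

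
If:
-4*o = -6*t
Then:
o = 3*t/2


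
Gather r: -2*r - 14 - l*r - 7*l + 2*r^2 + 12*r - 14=-7*l + 2*r^2 + r*(10 - l) - 28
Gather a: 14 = 14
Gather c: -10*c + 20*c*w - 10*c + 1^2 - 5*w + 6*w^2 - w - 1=c*(20*w - 20) + 6*w^2 - 6*w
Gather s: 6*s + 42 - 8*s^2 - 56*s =-8*s^2 - 50*s + 42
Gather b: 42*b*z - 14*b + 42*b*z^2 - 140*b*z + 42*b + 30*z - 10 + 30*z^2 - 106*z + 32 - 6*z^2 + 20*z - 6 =b*(42*z^2 - 98*z + 28) + 24*z^2 - 56*z + 16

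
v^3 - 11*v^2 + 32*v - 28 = (v - 7)*(v - 2)^2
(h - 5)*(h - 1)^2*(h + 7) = h^4 - 38*h^2 + 72*h - 35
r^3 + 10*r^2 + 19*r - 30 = (r - 1)*(r + 5)*(r + 6)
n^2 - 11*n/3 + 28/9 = (n - 7/3)*(n - 4/3)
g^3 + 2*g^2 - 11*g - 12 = (g - 3)*(g + 1)*(g + 4)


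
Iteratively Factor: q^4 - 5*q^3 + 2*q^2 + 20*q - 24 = (q - 2)*(q^3 - 3*q^2 - 4*q + 12) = (q - 3)*(q - 2)*(q^2 - 4) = (q - 3)*(q - 2)^2*(q + 2)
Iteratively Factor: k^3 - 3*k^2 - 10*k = (k - 5)*(k^2 + 2*k) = (k - 5)*(k + 2)*(k)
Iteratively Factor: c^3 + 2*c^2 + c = (c)*(c^2 + 2*c + 1) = c*(c + 1)*(c + 1)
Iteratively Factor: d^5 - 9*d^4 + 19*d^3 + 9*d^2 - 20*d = (d)*(d^4 - 9*d^3 + 19*d^2 + 9*d - 20) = d*(d - 5)*(d^3 - 4*d^2 - d + 4) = d*(d - 5)*(d + 1)*(d^2 - 5*d + 4) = d*(d - 5)*(d - 4)*(d + 1)*(d - 1)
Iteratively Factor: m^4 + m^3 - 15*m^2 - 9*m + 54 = (m - 3)*(m^3 + 4*m^2 - 3*m - 18) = (m - 3)*(m - 2)*(m^2 + 6*m + 9) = (m - 3)*(m - 2)*(m + 3)*(m + 3)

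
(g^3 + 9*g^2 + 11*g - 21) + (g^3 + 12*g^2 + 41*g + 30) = 2*g^3 + 21*g^2 + 52*g + 9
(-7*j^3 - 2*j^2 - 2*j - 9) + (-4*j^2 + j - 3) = -7*j^3 - 6*j^2 - j - 12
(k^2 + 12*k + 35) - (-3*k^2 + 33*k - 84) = 4*k^2 - 21*k + 119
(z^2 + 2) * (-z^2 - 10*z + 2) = -z^4 - 10*z^3 - 20*z + 4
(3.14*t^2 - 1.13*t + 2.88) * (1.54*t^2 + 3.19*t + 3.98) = 4.8356*t^4 + 8.2764*t^3 + 13.3277*t^2 + 4.6898*t + 11.4624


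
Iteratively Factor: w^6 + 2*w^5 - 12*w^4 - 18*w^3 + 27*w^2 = (w + 3)*(w^5 - w^4 - 9*w^3 + 9*w^2) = (w + 3)^2*(w^4 - 4*w^3 + 3*w^2) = (w - 3)*(w + 3)^2*(w^3 - w^2) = (w - 3)*(w - 1)*(w + 3)^2*(w^2) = w*(w - 3)*(w - 1)*(w + 3)^2*(w)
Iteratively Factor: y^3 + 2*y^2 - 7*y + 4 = (y - 1)*(y^2 + 3*y - 4) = (y - 1)*(y + 4)*(y - 1)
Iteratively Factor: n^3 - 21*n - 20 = (n - 5)*(n^2 + 5*n + 4) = (n - 5)*(n + 1)*(n + 4)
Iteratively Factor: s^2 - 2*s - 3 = (s - 3)*(s + 1)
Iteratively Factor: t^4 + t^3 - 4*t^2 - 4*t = (t + 1)*(t^3 - 4*t) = t*(t + 1)*(t^2 - 4) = t*(t - 2)*(t + 1)*(t + 2)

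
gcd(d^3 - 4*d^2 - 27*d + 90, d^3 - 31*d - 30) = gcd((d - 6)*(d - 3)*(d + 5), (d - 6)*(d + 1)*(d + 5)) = d^2 - d - 30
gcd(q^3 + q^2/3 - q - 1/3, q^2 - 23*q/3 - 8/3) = q + 1/3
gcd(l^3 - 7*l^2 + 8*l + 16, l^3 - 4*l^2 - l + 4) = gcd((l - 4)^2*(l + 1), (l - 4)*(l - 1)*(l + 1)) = l^2 - 3*l - 4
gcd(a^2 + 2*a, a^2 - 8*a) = a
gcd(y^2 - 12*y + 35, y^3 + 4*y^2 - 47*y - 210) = y - 7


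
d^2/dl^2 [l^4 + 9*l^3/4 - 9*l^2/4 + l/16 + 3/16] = 12*l^2 + 27*l/2 - 9/2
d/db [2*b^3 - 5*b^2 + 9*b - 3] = 6*b^2 - 10*b + 9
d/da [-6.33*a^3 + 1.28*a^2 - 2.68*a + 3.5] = -18.99*a^2 + 2.56*a - 2.68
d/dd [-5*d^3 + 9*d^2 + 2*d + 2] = -15*d^2 + 18*d + 2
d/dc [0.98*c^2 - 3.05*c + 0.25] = 1.96*c - 3.05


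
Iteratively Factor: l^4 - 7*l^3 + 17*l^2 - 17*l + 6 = (l - 3)*(l^3 - 4*l^2 + 5*l - 2) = (l - 3)*(l - 1)*(l^2 - 3*l + 2) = (l - 3)*(l - 2)*(l - 1)*(l - 1)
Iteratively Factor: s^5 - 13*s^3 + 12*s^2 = (s)*(s^4 - 13*s^2 + 12*s) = s*(s - 1)*(s^3 + s^2 - 12*s) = s*(s - 1)*(s + 4)*(s^2 - 3*s) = s*(s - 3)*(s - 1)*(s + 4)*(s)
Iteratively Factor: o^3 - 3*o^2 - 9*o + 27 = (o - 3)*(o^2 - 9) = (o - 3)^2*(o + 3)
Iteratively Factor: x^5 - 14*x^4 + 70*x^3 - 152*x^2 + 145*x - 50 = (x - 1)*(x^4 - 13*x^3 + 57*x^2 - 95*x + 50) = (x - 1)^2*(x^3 - 12*x^2 + 45*x - 50) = (x - 2)*(x - 1)^2*(x^2 - 10*x + 25) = (x - 5)*(x - 2)*(x - 1)^2*(x - 5)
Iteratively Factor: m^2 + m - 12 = (m + 4)*(m - 3)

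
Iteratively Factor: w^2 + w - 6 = (w + 3)*(w - 2)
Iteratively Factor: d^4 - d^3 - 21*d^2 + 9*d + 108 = (d + 3)*(d^3 - 4*d^2 - 9*d + 36) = (d - 3)*(d + 3)*(d^2 - d - 12) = (d - 4)*(d - 3)*(d + 3)*(d + 3)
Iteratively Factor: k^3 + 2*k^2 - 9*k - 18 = (k + 2)*(k^2 - 9) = (k - 3)*(k + 2)*(k + 3)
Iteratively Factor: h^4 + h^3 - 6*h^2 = (h + 3)*(h^3 - 2*h^2) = h*(h + 3)*(h^2 - 2*h) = h^2*(h + 3)*(h - 2)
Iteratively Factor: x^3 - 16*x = (x + 4)*(x^2 - 4*x) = (x - 4)*(x + 4)*(x)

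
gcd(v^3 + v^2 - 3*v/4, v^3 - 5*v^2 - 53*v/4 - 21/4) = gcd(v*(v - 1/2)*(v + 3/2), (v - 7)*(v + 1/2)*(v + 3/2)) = v + 3/2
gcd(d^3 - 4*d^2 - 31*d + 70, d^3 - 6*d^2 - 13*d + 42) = d^2 - 9*d + 14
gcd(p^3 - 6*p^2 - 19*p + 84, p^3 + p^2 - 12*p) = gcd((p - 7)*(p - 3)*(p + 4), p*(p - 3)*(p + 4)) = p^2 + p - 12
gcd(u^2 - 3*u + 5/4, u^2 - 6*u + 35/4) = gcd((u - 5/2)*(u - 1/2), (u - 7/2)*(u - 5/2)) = u - 5/2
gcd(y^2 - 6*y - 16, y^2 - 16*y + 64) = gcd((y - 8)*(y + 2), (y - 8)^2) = y - 8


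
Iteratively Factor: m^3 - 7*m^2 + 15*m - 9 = (m - 3)*(m^2 - 4*m + 3) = (m - 3)^2*(m - 1)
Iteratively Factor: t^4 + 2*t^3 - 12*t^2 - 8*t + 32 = (t + 2)*(t^3 - 12*t + 16) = (t - 2)*(t + 2)*(t^2 + 2*t - 8) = (t - 2)^2*(t + 2)*(t + 4)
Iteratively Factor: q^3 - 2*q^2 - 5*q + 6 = (q - 1)*(q^2 - q - 6) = (q - 1)*(q + 2)*(q - 3)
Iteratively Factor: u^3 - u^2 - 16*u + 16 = (u + 4)*(u^2 - 5*u + 4) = (u - 4)*(u + 4)*(u - 1)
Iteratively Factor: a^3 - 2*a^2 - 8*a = (a + 2)*(a^2 - 4*a) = (a - 4)*(a + 2)*(a)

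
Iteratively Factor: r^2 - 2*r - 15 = (r + 3)*(r - 5)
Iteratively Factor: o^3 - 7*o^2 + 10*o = (o - 5)*(o^2 - 2*o) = (o - 5)*(o - 2)*(o)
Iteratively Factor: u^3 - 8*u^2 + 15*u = (u)*(u^2 - 8*u + 15) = u*(u - 3)*(u - 5)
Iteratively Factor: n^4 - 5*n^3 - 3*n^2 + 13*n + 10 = (n + 1)*(n^3 - 6*n^2 + 3*n + 10) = (n - 2)*(n + 1)*(n^2 - 4*n - 5) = (n - 5)*(n - 2)*(n + 1)*(n + 1)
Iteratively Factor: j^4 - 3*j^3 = (j - 3)*(j^3) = j*(j - 3)*(j^2) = j^2*(j - 3)*(j)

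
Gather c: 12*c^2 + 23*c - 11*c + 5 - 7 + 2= 12*c^2 + 12*c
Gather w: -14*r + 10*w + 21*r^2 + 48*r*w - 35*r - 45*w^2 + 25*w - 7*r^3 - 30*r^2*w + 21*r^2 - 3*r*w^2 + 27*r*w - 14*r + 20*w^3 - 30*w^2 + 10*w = -7*r^3 + 42*r^2 - 63*r + 20*w^3 + w^2*(-3*r - 75) + w*(-30*r^2 + 75*r + 45)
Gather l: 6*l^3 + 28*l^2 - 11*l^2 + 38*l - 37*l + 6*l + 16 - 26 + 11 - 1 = 6*l^3 + 17*l^2 + 7*l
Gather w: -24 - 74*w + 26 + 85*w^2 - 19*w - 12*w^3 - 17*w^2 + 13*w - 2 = -12*w^3 + 68*w^2 - 80*w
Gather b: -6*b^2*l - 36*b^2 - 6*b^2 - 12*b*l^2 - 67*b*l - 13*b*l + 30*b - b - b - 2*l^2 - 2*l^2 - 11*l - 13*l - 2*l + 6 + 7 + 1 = b^2*(-6*l - 42) + b*(-12*l^2 - 80*l + 28) - 4*l^2 - 26*l + 14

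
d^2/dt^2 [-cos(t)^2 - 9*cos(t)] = 9*cos(t) + 2*cos(2*t)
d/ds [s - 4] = 1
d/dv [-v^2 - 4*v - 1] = -2*v - 4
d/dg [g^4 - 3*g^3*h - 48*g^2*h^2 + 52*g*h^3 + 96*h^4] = 4*g^3 - 9*g^2*h - 96*g*h^2 + 52*h^3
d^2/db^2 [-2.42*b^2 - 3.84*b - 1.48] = -4.84000000000000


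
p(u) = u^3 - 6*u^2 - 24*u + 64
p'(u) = 3*u^2 - 12*u - 24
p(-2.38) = 73.65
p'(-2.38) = 21.55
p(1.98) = 0.72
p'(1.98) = -36.00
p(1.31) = 24.51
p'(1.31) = -34.57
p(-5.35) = -132.47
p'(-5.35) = 126.07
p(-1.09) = 81.74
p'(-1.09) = -7.36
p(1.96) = 1.44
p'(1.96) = -36.00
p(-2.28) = 75.68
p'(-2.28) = 18.96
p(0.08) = 62.04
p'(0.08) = -24.94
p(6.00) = -80.00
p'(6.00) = 12.00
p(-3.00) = 55.00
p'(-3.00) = 39.00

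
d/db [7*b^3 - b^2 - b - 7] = 21*b^2 - 2*b - 1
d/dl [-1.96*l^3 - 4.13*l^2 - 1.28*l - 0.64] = -5.88*l^2 - 8.26*l - 1.28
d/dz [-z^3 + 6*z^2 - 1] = 3*z*(4 - z)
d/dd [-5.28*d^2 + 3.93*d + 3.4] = 3.93 - 10.56*d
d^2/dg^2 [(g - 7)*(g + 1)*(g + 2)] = 6*g - 8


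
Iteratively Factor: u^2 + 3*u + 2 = (u + 2)*(u + 1)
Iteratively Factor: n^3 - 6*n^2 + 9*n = (n)*(n^2 - 6*n + 9) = n*(n - 3)*(n - 3)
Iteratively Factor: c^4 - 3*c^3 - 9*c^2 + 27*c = (c)*(c^3 - 3*c^2 - 9*c + 27) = c*(c - 3)*(c^2 - 9) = c*(c - 3)^2*(c + 3)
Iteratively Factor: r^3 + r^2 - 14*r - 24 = (r - 4)*(r^2 + 5*r + 6) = (r - 4)*(r + 2)*(r + 3)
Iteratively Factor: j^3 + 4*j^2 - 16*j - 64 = (j + 4)*(j^2 - 16) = (j - 4)*(j + 4)*(j + 4)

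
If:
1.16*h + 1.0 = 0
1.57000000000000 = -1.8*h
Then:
No Solution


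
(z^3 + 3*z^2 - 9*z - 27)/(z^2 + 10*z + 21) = (z^2 - 9)/(z + 7)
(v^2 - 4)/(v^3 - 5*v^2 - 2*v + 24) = (v - 2)/(v^2 - 7*v + 12)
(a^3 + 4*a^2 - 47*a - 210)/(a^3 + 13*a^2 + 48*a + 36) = (a^2 - 2*a - 35)/(a^2 + 7*a + 6)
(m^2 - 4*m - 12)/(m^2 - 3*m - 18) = (m + 2)/(m + 3)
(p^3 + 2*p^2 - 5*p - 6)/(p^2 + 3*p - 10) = (p^2 + 4*p + 3)/(p + 5)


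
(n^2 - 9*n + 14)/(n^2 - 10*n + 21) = (n - 2)/(n - 3)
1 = 1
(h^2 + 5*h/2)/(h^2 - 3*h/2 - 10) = h/(h - 4)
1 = 1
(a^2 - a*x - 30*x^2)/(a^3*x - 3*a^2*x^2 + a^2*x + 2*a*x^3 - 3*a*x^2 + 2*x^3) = (a^2 - a*x - 30*x^2)/(x*(a^3 - 3*a^2*x + a^2 + 2*a*x^2 - 3*a*x + 2*x^2))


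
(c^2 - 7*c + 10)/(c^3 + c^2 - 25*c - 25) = (c - 2)/(c^2 + 6*c + 5)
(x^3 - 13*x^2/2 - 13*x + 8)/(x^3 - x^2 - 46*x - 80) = (x - 1/2)/(x + 5)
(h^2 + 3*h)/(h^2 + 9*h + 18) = h/(h + 6)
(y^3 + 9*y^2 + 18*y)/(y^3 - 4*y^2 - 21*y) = (y + 6)/(y - 7)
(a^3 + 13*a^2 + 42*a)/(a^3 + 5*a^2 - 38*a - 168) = a*(a + 6)/(a^2 - 2*a - 24)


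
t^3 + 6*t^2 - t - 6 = (t - 1)*(t + 1)*(t + 6)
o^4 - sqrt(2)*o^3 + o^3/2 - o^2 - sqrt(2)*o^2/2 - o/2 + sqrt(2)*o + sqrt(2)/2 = (o - 1)*(o + 1/2)*(o + 1)*(o - sqrt(2))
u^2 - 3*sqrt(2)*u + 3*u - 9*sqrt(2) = (u + 3)*(u - 3*sqrt(2))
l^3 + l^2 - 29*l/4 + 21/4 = (l - 3/2)*(l - 1)*(l + 7/2)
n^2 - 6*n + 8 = (n - 4)*(n - 2)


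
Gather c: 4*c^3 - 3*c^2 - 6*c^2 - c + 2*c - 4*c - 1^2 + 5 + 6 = 4*c^3 - 9*c^2 - 3*c + 10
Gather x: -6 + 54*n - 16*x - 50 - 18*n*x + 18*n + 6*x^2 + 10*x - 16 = 72*n + 6*x^2 + x*(-18*n - 6) - 72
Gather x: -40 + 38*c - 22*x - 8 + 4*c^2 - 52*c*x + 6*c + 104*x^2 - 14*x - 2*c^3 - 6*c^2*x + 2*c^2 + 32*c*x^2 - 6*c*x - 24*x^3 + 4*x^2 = -2*c^3 + 6*c^2 + 44*c - 24*x^3 + x^2*(32*c + 108) + x*(-6*c^2 - 58*c - 36) - 48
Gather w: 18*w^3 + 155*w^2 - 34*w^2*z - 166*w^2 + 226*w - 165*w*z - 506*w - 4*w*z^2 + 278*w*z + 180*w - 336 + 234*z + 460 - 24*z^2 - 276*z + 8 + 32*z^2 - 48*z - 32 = 18*w^3 + w^2*(-34*z - 11) + w*(-4*z^2 + 113*z - 100) + 8*z^2 - 90*z + 100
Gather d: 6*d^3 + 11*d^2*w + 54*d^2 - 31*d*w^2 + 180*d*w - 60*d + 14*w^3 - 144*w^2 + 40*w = 6*d^3 + d^2*(11*w + 54) + d*(-31*w^2 + 180*w - 60) + 14*w^3 - 144*w^2 + 40*w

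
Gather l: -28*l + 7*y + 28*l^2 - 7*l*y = 28*l^2 + l*(-7*y - 28) + 7*y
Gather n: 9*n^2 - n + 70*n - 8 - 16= 9*n^2 + 69*n - 24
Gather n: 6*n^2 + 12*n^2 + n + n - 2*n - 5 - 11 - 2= 18*n^2 - 18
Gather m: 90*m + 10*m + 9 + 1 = 100*m + 10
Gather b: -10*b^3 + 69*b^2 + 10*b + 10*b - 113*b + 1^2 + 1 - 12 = -10*b^3 + 69*b^2 - 93*b - 10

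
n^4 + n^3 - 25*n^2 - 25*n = n*(n - 5)*(n + 1)*(n + 5)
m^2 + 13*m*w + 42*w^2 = (m + 6*w)*(m + 7*w)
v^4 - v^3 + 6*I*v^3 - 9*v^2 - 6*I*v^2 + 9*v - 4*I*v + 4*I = (v - 1)*(v + I)^2*(v + 4*I)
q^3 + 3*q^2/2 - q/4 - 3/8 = (q - 1/2)*(q + 1/2)*(q + 3/2)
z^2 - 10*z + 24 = (z - 6)*(z - 4)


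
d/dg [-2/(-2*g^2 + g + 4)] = 2*(1 - 4*g)/(-2*g^2 + g + 4)^2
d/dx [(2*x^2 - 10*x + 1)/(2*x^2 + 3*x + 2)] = (26*x^2 + 4*x - 23)/(4*x^4 + 12*x^3 + 17*x^2 + 12*x + 4)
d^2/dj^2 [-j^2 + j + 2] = -2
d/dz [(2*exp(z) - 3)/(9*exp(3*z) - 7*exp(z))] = 3*(-12*exp(3*z) + 27*exp(2*z) - 7)*exp(-z)/(81*exp(4*z) - 126*exp(2*z) + 49)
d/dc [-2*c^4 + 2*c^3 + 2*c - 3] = -8*c^3 + 6*c^2 + 2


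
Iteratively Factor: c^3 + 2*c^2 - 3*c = (c)*(c^2 + 2*c - 3) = c*(c + 3)*(c - 1)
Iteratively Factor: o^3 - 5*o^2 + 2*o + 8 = (o - 4)*(o^2 - o - 2) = (o - 4)*(o - 2)*(o + 1)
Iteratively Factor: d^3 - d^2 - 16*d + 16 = (d + 4)*(d^2 - 5*d + 4) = (d - 4)*(d + 4)*(d - 1)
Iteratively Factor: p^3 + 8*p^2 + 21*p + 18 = (p + 3)*(p^2 + 5*p + 6) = (p + 3)^2*(p + 2)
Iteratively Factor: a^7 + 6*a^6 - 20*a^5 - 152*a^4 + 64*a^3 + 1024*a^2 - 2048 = (a - 4)*(a^6 + 10*a^5 + 20*a^4 - 72*a^3 - 224*a^2 + 128*a + 512) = (a - 4)*(a - 2)*(a^5 + 12*a^4 + 44*a^3 + 16*a^2 - 192*a - 256) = (a - 4)*(a - 2)^2*(a^4 + 14*a^3 + 72*a^2 + 160*a + 128) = (a - 4)*(a - 2)^2*(a + 4)*(a^3 + 10*a^2 + 32*a + 32) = (a - 4)*(a - 2)^2*(a + 2)*(a + 4)*(a^2 + 8*a + 16) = (a - 4)*(a - 2)^2*(a + 2)*(a + 4)^2*(a + 4)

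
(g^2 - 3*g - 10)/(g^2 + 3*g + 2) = (g - 5)/(g + 1)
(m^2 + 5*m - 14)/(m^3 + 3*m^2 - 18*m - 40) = (m^2 + 5*m - 14)/(m^3 + 3*m^2 - 18*m - 40)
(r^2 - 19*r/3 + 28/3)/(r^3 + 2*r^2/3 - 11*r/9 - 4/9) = 3*(3*r^2 - 19*r + 28)/(9*r^3 + 6*r^2 - 11*r - 4)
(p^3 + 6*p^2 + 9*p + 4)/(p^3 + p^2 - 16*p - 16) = (p + 1)/(p - 4)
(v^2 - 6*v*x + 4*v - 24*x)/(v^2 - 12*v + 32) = (v^2 - 6*v*x + 4*v - 24*x)/(v^2 - 12*v + 32)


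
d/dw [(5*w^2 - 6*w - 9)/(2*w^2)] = 3*(w + 3)/w^3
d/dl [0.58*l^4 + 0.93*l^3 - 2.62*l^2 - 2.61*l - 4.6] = 2.32*l^3 + 2.79*l^2 - 5.24*l - 2.61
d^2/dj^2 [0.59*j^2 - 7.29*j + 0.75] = 1.18000000000000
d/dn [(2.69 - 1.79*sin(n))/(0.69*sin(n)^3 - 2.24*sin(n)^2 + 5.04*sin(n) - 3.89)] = (2.4702*sin(n)^3 - 9.5779*sin(n)^2 + 12.0512*sin(n) - 6.5945)*cos(n)/(0.4761*sin(n)^6 - 3.0912*sin(n)^5 + 11.9728*sin(n)^4 - 27.9474*sin(n)^3 + 42.8288*sin(n)^2 - 39.2112*sin(n) + 15.1321)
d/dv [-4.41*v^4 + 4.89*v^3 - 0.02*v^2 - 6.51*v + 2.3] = -17.64*v^3 + 14.67*v^2 - 0.04*v - 6.51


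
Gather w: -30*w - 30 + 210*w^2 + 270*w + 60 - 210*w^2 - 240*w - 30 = 0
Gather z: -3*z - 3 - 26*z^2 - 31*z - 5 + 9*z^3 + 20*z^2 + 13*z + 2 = 9*z^3 - 6*z^2 - 21*z - 6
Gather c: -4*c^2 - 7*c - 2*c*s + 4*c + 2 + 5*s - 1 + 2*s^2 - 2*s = -4*c^2 + c*(-2*s - 3) + 2*s^2 + 3*s + 1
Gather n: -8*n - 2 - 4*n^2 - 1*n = -4*n^2 - 9*n - 2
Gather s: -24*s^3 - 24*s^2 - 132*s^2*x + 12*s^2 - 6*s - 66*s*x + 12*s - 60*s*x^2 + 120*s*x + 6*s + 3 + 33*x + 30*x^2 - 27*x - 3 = -24*s^3 + s^2*(-132*x - 12) + s*(-60*x^2 + 54*x + 12) + 30*x^2 + 6*x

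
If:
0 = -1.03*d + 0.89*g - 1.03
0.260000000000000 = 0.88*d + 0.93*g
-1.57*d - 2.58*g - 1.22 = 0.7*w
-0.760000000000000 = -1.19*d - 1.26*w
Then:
No Solution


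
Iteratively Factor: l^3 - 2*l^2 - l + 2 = (l + 1)*(l^2 - 3*l + 2) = (l - 1)*(l + 1)*(l - 2)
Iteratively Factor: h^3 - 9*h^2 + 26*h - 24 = (h - 3)*(h^2 - 6*h + 8) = (h - 3)*(h - 2)*(h - 4)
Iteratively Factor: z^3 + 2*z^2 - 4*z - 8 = (z - 2)*(z^2 + 4*z + 4) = (z - 2)*(z + 2)*(z + 2)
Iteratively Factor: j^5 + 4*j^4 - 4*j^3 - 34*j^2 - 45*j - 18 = (j - 3)*(j^4 + 7*j^3 + 17*j^2 + 17*j + 6) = (j - 3)*(j + 2)*(j^3 + 5*j^2 + 7*j + 3) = (j - 3)*(j + 1)*(j + 2)*(j^2 + 4*j + 3) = (j - 3)*(j + 1)^2*(j + 2)*(j + 3)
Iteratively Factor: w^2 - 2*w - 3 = (w - 3)*(w + 1)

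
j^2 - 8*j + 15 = (j - 5)*(j - 3)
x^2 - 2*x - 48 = (x - 8)*(x + 6)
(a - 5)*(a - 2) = a^2 - 7*a + 10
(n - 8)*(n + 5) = n^2 - 3*n - 40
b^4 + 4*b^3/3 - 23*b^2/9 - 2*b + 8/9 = (b - 4/3)*(b - 1/3)*(b + 1)*(b + 2)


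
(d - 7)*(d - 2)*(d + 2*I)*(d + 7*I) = d^4 - 9*d^3 + 9*I*d^3 - 81*I*d^2 + 126*d + 126*I*d - 196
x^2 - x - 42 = (x - 7)*(x + 6)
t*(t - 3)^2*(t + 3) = t^4 - 3*t^3 - 9*t^2 + 27*t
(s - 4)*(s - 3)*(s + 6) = s^3 - s^2 - 30*s + 72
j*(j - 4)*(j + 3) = j^3 - j^2 - 12*j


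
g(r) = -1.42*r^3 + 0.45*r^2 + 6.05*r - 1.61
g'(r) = -4.26*r^2 + 0.9*r + 6.05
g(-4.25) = 89.81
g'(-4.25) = -74.72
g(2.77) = -11.58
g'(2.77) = -24.14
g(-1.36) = -5.43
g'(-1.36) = -3.05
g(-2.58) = 10.16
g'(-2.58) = -24.63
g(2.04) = 0.55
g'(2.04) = -9.84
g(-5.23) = 182.20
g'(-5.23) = -115.18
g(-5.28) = 188.01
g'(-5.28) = -117.46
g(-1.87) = -2.06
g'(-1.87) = -10.53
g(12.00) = -2317.97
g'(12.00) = -596.59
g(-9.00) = 1015.57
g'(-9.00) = -347.11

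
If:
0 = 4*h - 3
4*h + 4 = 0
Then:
No Solution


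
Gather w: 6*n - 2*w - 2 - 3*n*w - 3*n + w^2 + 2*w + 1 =-3*n*w + 3*n + w^2 - 1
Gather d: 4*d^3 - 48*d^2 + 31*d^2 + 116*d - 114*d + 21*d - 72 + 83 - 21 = 4*d^3 - 17*d^2 + 23*d - 10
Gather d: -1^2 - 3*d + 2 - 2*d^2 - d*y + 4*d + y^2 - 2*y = -2*d^2 + d*(1 - y) + y^2 - 2*y + 1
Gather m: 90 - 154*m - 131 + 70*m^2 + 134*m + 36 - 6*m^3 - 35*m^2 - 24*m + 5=-6*m^3 + 35*m^2 - 44*m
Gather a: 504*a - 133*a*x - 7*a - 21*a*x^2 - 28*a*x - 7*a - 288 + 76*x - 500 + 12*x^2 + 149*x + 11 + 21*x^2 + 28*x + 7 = a*(-21*x^2 - 161*x + 490) + 33*x^2 + 253*x - 770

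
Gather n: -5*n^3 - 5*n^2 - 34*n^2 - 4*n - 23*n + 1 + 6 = -5*n^3 - 39*n^2 - 27*n + 7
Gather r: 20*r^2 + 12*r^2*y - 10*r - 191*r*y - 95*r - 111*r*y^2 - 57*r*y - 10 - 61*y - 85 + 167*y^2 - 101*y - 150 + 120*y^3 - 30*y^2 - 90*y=r^2*(12*y + 20) + r*(-111*y^2 - 248*y - 105) + 120*y^3 + 137*y^2 - 252*y - 245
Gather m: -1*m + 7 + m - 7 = 0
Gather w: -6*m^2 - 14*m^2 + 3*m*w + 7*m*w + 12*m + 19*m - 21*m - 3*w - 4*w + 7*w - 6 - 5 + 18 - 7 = -20*m^2 + 10*m*w + 10*m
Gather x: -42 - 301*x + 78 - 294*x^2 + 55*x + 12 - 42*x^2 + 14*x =-336*x^2 - 232*x + 48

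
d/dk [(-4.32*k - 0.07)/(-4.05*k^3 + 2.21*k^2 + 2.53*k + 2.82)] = (-34.992*k^3 + 8.6967*k^2 + 0.3094*k - 12.0053)/(16.4025*k^6 - 17.901*k^5 - 15.6089*k^4 - 11.6594*k^3 + 18.8653*k^2 + 14.2692*k + 7.9524)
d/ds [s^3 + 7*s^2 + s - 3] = 3*s^2 + 14*s + 1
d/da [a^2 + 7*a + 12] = 2*a + 7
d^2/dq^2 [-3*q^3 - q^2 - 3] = -18*q - 2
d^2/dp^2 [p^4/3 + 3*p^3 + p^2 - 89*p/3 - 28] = 4*p^2 + 18*p + 2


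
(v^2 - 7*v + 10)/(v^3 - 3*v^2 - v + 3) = (v^2 - 7*v + 10)/(v^3 - 3*v^2 - v + 3)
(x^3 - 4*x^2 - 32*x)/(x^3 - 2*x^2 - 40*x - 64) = x/(x + 2)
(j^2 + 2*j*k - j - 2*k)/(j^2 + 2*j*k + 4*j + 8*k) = (j - 1)/(j + 4)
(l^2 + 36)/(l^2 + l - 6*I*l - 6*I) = (l + 6*I)/(l + 1)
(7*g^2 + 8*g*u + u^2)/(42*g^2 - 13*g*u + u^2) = (7*g^2 + 8*g*u + u^2)/(42*g^2 - 13*g*u + u^2)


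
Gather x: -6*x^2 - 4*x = -6*x^2 - 4*x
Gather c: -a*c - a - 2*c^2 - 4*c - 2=-a - 2*c^2 + c*(-a - 4) - 2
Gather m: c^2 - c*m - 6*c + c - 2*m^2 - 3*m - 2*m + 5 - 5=c^2 - 5*c - 2*m^2 + m*(-c - 5)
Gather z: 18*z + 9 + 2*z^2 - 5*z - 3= 2*z^2 + 13*z + 6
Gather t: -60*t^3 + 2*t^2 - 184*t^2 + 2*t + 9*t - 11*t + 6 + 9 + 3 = -60*t^3 - 182*t^2 + 18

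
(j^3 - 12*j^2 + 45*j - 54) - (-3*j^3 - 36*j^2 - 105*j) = 4*j^3 + 24*j^2 + 150*j - 54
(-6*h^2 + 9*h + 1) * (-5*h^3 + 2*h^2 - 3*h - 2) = 30*h^5 - 57*h^4 + 31*h^3 - 13*h^2 - 21*h - 2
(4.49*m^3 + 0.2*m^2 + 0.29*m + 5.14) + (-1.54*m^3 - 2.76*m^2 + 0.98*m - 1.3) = 2.95*m^3 - 2.56*m^2 + 1.27*m + 3.84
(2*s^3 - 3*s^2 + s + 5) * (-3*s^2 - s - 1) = -6*s^5 + 7*s^4 - 2*s^3 - 13*s^2 - 6*s - 5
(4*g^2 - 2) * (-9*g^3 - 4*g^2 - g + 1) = -36*g^5 - 16*g^4 + 14*g^3 + 12*g^2 + 2*g - 2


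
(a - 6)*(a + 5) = a^2 - a - 30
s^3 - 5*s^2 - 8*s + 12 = (s - 6)*(s - 1)*(s + 2)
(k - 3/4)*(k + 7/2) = k^2 + 11*k/4 - 21/8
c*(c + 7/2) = c^2 + 7*c/2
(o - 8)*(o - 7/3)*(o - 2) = o^3 - 37*o^2/3 + 118*o/3 - 112/3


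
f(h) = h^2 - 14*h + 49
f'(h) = 2*h - 14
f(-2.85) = 97.02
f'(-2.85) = -19.70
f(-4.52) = 132.71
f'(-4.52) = -23.04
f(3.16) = 14.75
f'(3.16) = -7.68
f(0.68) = 39.94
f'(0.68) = -12.64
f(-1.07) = 65.12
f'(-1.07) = -16.14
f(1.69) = 28.20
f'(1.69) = -10.62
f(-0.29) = 53.14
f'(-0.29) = -14.58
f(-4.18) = 124.99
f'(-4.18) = -22.36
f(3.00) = 16.00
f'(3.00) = -8.00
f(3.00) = 16.00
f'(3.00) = -8.00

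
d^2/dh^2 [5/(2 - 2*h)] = -5/(h - 1)^3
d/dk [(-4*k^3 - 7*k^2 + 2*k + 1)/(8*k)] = -k - 7/8 - 1/(8*k^2)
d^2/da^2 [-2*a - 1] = 0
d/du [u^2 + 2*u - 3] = 2*u + 2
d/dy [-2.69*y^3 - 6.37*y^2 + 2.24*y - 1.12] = -8.07*y^2 - 12.74*y + 2.24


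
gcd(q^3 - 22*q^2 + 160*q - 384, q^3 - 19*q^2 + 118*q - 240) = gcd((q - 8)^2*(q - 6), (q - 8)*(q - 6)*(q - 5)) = q^2 - 14*q + 48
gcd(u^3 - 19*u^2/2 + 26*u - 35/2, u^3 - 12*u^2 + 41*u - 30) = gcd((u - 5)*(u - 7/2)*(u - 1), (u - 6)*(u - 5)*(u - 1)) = u^2 - 6*u + 5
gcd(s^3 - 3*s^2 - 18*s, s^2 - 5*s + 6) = 1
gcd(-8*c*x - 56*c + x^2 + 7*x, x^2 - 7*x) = 1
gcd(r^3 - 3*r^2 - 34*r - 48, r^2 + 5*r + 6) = r^2 + 5*r + 6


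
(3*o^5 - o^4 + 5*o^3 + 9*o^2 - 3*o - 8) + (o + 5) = 3*o^5 - o^4 + 5*o^3 + 9*o^2 - 2*o - 3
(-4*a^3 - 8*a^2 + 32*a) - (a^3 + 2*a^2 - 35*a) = -5*a^3 - 10*a^2 + 67*a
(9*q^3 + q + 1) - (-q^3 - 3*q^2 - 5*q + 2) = 10*q^3 + 3*q^2 + 6*q - 1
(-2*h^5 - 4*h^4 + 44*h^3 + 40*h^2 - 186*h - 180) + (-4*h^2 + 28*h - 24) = -2*h^5 - 4*h^4 + 44*h^3 + 36*h^2 - 158*h - 204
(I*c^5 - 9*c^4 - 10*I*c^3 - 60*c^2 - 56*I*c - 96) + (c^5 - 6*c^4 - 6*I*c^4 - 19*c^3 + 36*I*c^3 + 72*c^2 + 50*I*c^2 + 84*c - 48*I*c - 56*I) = c^5 + I*c^5 - 15*c^4 - 6*I*c^4 - 19*c^3 + 26*I*c^3 + 12*c^2 + 50*I*c^2 + 84*c - 104*I*c - 96 - 56*I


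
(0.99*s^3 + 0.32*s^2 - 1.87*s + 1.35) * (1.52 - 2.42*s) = -2.3958*s^4 + 0.7304*s^3 + 5.0118*s^2 - 6.1094*s + 2.052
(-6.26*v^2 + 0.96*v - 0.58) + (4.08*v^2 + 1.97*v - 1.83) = -2.18*v^2 + 2.93*v - 2.41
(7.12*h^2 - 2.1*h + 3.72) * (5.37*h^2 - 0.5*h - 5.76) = 38.2344*h^4 - 14.837*h^3 - 19.9848*h^2 + 10.236*h - 21.4272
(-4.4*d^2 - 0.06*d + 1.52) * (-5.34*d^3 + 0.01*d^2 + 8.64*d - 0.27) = 23.496*d^5 + 0.2764*d^4 - 46.1334*d^3 + 0.6848*d^2 + 13.149*d - 0.4104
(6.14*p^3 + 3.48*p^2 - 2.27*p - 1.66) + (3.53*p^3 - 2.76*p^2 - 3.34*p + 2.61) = 9.67*p^3 + 0.72*p^2 - 5.61*p + 0.95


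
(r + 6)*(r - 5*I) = r^2 + 6*r - 5*I*r - 30*I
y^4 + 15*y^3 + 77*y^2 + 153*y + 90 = (y + 1)*(y + 3)*(y + 5)*(y + 6)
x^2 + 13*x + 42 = (x + 6)*(x + 7)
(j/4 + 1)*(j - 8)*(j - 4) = j^3/4 - 2*j^2 - 4*j + 32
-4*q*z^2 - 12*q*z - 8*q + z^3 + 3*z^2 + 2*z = (-4*q + z)*(z + 1)*(z + 2)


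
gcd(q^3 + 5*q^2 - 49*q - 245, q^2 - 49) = q^2 - 49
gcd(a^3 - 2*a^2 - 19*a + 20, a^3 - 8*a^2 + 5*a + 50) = a - 5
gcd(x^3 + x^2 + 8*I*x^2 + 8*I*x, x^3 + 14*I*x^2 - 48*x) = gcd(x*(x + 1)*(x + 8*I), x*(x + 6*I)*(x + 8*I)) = x^2 + 8*I*x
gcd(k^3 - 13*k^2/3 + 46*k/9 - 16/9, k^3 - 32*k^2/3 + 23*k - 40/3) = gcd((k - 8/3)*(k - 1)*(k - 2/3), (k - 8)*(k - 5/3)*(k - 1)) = k - 1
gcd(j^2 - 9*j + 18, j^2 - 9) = j - 3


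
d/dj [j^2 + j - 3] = 2*j + 1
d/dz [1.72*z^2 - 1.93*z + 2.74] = 3.44*z - 1.93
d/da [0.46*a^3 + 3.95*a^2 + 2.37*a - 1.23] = 1.38*a^2 + 7.9*a + 2.37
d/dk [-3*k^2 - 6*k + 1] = -6*k - 6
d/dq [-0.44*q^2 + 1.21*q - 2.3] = 1.21 - 0.88*q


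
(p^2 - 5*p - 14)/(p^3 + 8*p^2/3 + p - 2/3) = 3*(p - 7)/(3*p^2 + 2*p - 1)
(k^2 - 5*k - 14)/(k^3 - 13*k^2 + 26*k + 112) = 1/(k - 8)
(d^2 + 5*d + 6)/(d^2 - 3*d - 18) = (d + 2)/(d - 6)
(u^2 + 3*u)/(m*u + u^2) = (u + 3)/(m + u)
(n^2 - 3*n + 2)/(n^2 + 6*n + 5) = (n^2 - 3*n + 2)/(n^2 + 6*n + 5)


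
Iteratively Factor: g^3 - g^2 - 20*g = (g + 4)*(g^2 - 5*g) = (g - 5)*(g + 4)*(g)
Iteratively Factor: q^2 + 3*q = (q)*(q + 3)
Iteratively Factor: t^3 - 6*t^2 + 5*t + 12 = (t - 4)*(t^2 - 2*t - 3) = (t - 4)*(t + 1)*(t - 3)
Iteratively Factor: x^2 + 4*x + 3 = (x + 3)*(x + 1)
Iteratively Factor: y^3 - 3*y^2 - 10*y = (y)*(y^2 - 3*y - 10) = y*(y - 5)*(y + 2)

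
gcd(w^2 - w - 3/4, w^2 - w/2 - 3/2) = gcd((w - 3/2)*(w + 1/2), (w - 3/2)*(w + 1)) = w - 3/2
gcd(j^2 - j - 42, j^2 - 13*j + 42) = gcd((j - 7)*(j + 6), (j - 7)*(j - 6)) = j - 7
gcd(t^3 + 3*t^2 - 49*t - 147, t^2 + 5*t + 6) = t + 3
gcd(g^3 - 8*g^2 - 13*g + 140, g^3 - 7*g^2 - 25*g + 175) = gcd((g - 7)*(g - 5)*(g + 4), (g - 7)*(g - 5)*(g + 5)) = g^2 - 12*g + 35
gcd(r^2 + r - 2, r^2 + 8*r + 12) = r + 2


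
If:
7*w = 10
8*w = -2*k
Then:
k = -40/7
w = 10/7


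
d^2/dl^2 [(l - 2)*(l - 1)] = 2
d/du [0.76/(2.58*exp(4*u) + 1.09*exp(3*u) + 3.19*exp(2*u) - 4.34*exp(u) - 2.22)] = (-7.8432*exp(3*u) - 2.4852*exp(2*u) - 4.8488*exp(u) + 3.2984)*exp(u)/(2.58*exp(4*u) + 1.09*exp(3*u) + 3.19*exp(2*u) - 4.34*exp(u) - 2.22)^2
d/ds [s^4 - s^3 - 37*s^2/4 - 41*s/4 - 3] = 4*s^3 - 3*s^2 - 37*s/2 - 41/4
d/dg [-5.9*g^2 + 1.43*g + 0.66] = 1.43 - 11.8*g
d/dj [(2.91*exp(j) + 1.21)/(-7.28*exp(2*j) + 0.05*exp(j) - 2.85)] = (21.1848*exp(2*j) + 17.6176*exp(j) - 8.354)*exp(j)/(52.9984*exp(4*j) - 0.728*exp(3*j) + 41.4985*exp(2*j) - 0.285*exp(j) + 8.1225)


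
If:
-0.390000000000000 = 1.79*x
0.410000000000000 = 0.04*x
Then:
No Solution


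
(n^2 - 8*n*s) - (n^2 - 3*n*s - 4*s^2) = -5*n*s + 4*s^2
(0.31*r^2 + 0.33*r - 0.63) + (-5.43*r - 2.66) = 0.31*r^2 - 5.1*r - 3.29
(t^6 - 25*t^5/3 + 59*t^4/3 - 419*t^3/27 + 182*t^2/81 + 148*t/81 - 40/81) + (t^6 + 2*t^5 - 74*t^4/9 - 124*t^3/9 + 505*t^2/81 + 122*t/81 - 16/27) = 2*t^6 - 19*t^5/3 + 103*t^4/9 - 791*t^3/27 + 229*t^2/27 + 10*t/3 - 88/81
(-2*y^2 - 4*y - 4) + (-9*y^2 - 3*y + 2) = -11*y^2 - 7*y - 2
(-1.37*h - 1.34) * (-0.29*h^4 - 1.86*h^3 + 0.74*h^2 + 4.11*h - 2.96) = 0.3973*h^5 + 2.9368*h^4 + 1.4786*h^3 - 6.6223*h^2 - 1.4522*h + 3.9664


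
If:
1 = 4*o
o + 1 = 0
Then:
No Solution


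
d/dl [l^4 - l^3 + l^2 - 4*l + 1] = 4*l^3 - 3*l^2 + 2*l - 4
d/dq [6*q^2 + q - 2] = 12*q + 1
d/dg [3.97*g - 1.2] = 3.97000000000000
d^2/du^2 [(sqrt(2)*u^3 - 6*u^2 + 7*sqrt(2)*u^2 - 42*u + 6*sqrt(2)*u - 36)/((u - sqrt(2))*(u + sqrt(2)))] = 4*(-21*u^3 + 4*sqrt(2)*u^3 - 72*u^2 + 21*sqrt(2)*u^2 - 126*u + 24*sqrt(2)*u - 48 + 14*sqrt(2))/(u^6 - 6*u^4 + 12*u^2 - 8)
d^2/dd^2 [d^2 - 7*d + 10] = 2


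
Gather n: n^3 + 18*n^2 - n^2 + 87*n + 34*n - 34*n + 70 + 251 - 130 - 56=n^3 + 17*n^2 + 87*n + 135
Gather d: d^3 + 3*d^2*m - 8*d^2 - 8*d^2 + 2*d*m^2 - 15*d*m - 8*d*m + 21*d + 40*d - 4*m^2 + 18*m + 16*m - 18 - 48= d^3 + d^2*(3*m - 16) + d*(2*m^2 - 23*m + 61) - 4*m^2 + 34*m - 66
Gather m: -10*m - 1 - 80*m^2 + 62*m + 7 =-80*m^2 + 52*m + 6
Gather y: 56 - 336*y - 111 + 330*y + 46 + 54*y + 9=48*y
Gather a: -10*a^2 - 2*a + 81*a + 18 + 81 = -10*a^2 + 79*a + 99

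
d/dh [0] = 0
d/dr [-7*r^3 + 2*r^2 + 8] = r*(4 - 21*r)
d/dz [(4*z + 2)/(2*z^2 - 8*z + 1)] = 4*(-2*z^2 - 2*z + 5)/(4*z^4 - 32*z^3 + 68*z^2 - 16*z + 1)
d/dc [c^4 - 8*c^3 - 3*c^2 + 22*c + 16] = 4*c^3 - 24*c^2 - 6*c + 22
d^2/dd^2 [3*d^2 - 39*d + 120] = 6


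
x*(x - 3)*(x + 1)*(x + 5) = x^4 + 3*x^3 - 13*x^2 - 15*x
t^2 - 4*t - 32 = (t - 8)*(t + 4)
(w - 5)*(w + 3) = w^2 - 2*w - 15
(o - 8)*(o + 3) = o^2 - 5*o - 24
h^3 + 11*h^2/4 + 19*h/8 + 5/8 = (h + 1/2)*(h + 1)*(h + 5/4)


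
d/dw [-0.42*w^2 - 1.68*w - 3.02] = -0.84*w - 1.68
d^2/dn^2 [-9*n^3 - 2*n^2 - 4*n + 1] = -54*n - 4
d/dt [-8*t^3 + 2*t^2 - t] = -24*t^2 + 4*t - 1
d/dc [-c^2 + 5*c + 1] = 5 - 2*c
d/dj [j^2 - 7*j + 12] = 2*j - 7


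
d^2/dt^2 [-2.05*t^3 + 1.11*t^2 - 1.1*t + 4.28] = 2.22 - 12.3*t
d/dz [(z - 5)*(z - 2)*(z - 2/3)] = 3*z^2 - 46*z/3 + 44/3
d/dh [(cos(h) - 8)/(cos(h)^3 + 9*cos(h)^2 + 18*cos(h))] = (-285*cos(h) - 15*cos(2*h) + cos(3*h) - 303)*sin(h)/(2*(cos(h) + 3)^2*(cos(h) + 6)^2*cos(h)^2)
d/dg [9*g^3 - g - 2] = 27*g^2 - 1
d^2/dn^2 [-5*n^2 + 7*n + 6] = -10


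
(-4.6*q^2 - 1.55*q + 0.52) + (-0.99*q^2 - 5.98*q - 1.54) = -5.59*q^2 - 7.53*q - 1.02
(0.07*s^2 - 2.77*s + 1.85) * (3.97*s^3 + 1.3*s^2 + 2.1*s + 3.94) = 0.2779*s^5 - 10.9059*s^4 + 3.8905*s^3 - 3.1362*s^2 - 7.0288*s + 7.289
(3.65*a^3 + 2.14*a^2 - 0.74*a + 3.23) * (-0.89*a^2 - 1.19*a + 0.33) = -3.2485*a^5 - 6.2481*a^4 - 0.6835*a^3 - 1.2879*a^2 - 4.0879*a + 1.0659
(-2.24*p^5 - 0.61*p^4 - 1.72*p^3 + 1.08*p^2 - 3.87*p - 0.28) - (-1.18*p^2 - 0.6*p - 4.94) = -2.24*p^5 - 0.61*p^4 - 1.72*p^3 + 2.26*p^2 - 3.27*p + 4.66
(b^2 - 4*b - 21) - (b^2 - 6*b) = 2*b - 21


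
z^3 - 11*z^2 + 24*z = z*(z - 8)*(z - 3)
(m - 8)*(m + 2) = m^2 - 6*m - 16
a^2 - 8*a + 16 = (a - 4)^2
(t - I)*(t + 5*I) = t^2 + 4*I*t + 5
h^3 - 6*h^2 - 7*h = h*(h - 7)*(h + 1)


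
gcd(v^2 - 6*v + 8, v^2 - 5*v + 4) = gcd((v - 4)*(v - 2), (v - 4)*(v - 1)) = v - 4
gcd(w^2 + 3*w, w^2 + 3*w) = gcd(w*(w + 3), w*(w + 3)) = w^2 + 3*w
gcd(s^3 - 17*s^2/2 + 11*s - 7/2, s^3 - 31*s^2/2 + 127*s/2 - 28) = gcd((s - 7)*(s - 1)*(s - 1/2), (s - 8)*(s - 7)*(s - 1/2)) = s^2 - 15*s/2 + 7/2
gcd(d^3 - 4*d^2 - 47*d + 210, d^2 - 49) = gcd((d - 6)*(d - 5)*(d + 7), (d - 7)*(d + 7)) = d + 7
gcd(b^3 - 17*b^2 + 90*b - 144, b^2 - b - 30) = b - 6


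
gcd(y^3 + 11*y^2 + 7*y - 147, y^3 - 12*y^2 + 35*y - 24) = y - 3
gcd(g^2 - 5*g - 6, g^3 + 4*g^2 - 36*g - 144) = g - 6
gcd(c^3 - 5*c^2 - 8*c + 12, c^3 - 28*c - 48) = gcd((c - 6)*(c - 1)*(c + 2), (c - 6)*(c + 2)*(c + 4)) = c^2 - 4*c - 12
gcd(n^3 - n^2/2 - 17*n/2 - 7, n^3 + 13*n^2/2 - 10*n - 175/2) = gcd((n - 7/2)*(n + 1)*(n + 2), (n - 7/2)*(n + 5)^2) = n - 7/2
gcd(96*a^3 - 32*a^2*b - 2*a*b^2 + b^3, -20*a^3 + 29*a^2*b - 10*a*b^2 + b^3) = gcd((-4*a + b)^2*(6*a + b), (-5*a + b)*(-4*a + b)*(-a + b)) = 4*a - b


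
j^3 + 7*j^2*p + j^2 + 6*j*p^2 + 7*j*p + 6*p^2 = (j + 1)*(j + p)*(j + 6*p)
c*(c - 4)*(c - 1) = c^3 - 5*c^2 + 4*c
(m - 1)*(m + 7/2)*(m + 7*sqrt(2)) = m^3 + 5*m^2/2 + 7*sqrt(2)*m^2 - 7*m/2 + 35*sqrt(2)*m/2 - 49*sqrt(2)/2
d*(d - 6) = d^2 - 6*d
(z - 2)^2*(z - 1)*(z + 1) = z^4 - 4*z^3 + 3*z^2 + 4*z - 4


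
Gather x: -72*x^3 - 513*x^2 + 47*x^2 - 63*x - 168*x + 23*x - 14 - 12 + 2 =-72*x^3 - 466*x^2 - 208*x - 24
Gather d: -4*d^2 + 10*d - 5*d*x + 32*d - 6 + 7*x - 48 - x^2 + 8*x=-4*d^2 + d*(42 - 5*x) - x^2 + 15*x - 54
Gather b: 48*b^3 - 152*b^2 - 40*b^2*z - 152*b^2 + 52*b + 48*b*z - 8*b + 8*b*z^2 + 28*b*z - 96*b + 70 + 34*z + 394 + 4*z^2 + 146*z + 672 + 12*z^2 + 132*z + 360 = 48*b^3 + b^2*(-40*z - 304) + b*(8*z^2 + 76*z - 52) + 16*z^2 + 312*z + 1496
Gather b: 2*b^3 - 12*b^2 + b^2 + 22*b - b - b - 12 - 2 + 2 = 2*b^3 - 11*b^2 + 20*b - 12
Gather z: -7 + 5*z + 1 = 5*z - 6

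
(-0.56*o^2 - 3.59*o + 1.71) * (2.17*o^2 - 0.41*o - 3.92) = -1.2152*o^4 - 7.5607*o^3 + 7.3778*o^2 + 13.3717*o - 6.7032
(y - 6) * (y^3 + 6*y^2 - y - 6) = y^4 - 37*y^2 + 36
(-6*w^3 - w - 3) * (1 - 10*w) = 60*w^4 - 6*w^3 + 10*w^2 + 29*w - 3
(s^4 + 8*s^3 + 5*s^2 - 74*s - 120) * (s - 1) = s^5 + 7*s^4 - 3*s^3 - 79*s^2 - 46*s + 120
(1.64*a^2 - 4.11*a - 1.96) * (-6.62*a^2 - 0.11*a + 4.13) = -10.8568*a^4 + 27.0278*a^3 + 20.2005*a^2 - 16.7587*a - 8.0948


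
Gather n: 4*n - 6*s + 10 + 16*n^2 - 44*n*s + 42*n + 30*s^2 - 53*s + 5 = 16*n^2 + n*(46 - 44*s) + 30*s^2 - 59*s + 15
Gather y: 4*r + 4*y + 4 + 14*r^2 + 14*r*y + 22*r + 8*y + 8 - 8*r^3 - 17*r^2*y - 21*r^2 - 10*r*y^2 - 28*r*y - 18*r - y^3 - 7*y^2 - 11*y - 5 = -8*r^3 - 7*r^2 + 8*r - y^3 + y^2*(-10*r - 7) + y*(-17*r^2 - 14*r + 1) + 7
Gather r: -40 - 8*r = -8*r - 40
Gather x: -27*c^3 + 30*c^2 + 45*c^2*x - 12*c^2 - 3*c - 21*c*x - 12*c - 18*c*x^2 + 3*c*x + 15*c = -27*c^3 + 18*c^2 - 18*c*x^2 + x*(45*c^2 - 18*c)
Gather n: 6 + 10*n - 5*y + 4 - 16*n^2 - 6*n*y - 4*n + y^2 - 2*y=-16*n^2 + n*(6 - 6*y) + y^2 - 7*y + 10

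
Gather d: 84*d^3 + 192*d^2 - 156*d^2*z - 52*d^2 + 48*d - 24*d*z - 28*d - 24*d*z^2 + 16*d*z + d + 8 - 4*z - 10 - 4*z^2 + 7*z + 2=84*d^3 + d^2*(140 - 156*z) + d*(-24*z^2 - 8*z + 21) - 4*z^2 + 3*z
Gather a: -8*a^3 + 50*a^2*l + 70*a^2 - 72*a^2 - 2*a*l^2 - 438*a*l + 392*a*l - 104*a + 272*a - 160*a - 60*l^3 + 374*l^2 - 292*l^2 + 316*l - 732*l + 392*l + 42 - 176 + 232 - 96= -8*a^3 + a^2*(50*l - 2) + a*(-2*l^2 - 46*l + 8) - 60*l^3 + 82*l^2 - 24*l + 2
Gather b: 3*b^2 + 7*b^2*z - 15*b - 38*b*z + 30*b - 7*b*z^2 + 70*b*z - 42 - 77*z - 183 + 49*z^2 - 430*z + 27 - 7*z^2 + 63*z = b^2*(7*z + 3) + b*(-7*z^2 + 32*z + 15) + 42*z^2 - 444*z - 198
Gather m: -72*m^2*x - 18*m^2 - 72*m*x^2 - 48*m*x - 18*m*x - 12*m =m^2*(-72*x - 18) + m*(-72*x^2 - 66*x - 12)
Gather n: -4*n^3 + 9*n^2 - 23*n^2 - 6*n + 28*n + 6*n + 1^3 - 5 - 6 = -4*n^3 - 14*n^2 + 28*n - 10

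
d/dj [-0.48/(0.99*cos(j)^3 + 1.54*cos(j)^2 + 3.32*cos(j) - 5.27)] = (1.4256*sin(j)^2 - 1.4784*cos(j) - 3.0192)*sin(j)/(0.99*cos(j)^3 + 1.54*cos(j)^2 + 3.32*cos(j) - 5.27)^2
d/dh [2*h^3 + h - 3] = 6*h^2 + 1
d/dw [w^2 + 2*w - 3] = 2*w + 2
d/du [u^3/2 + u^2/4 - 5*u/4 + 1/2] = 3*u^2/2 + u/2 - 5/4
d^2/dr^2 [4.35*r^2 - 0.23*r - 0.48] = 8.70000000000000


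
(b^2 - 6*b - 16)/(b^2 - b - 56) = (b + 2)/(b + 7)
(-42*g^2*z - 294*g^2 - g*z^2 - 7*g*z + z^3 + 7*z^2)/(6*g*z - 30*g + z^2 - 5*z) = (-7*g*z - 49*g + z^2 + 7*z)/(z - 5)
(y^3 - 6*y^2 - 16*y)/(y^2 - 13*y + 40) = y*(y + 2)/(y - 5)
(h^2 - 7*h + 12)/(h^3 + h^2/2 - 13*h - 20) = 2*(h - 3)/(2*h^2 + 9*h + 10)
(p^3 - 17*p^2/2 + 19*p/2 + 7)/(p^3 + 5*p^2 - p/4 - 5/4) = 2*(p^2 - 9*p + 14)/(2*p^2 + 9*p - 5)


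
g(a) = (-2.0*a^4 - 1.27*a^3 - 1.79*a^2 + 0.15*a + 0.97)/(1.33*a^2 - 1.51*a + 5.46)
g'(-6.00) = 15.15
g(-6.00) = -38.17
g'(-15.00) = 42.40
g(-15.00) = -297.43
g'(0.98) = -2.62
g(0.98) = -0.69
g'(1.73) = -6.72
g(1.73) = -4.19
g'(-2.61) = 4.78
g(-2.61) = -4.43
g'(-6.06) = 15.34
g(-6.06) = -39.09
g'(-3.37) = 7.08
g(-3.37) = -8.94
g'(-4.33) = 10.03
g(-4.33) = -17.14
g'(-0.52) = 0.35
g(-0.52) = 0.07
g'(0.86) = -2.04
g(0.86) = -0.41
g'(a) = (1.51 - 2.66*a)*(-2.0*a^4 - 1.27*a^3 - 1.79*a^2 + 0.15*a + 0.97)/(1.33*a^2 - 1.51*a + 5.46)^2 + (-8.0*a^3 - 3.81*a^2 - 3.58*a + 0.15)/(1.33*a^2 - 1.51*a + 5.46) = (-5.32*a^5 + 7.3709*a^4 - 39.8446*a^3 - 18.2992*a^2 - 22.127*a + 2.2837)/(1.7689*a^4 - 4.0166*a^3 + 16.8037*a^2 - 16.4892*a + 29.8116)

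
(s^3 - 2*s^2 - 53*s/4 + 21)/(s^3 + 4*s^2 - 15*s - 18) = (s^3 - 2*s^2 - 53*s/4 + 21)/(s^3 + 4*s^2 - 15*s - 18)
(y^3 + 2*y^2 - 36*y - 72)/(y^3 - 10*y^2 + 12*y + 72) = (y + 6)/(y - 6)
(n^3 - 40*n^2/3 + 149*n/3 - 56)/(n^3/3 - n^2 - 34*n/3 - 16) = (3*n^2 - 16*n + 21)/(n^2 + 5*n + 6)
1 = 1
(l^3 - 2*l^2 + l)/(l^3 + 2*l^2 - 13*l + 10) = l*(l - 1)/(l^2 + 3*l - 10)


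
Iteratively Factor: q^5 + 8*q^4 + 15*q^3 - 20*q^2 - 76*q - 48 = (q - 2)*(q^4 + 10*q^3 + 35*q^2 + 50*q + 24) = (q - 2)*(q + 1)*(q^3 + 9*q^2 + 26*q + 24) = (q - 2)*(q + 1)*(q + 3)*(q^2 + 6*q + 8) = (q - 2)*(q + 1)*(q + 2)*(q + 3)*(q + 4)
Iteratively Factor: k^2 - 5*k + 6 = (k - 2)*(k - 3)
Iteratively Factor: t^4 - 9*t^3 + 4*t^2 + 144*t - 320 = (t + 4)*(t^3 - 13*t^2 + 56*t - 80) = (t - 5)*(t + 4)*(t^2 - 8*t + 16) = (t - 5)*(t - 4)*(t + 4)*(t - 4)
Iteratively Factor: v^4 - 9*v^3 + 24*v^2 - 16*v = (v - 1)*(v^3 - 8*v^2 + 16*v) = (v - 4)*(v - 1)*(v^2 - 4*v) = v*(v - 4)*(v - 1)*(v - 4)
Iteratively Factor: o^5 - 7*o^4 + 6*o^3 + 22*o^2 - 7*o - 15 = (o - 5)*(o^4 - 2*o^3 - 4*o^2 + 2*o + 3) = (o - 5)*(o + 1)*(o^3 - 3*o^2 - o + 3) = (o - 5)*(o + 1)^2*(o^2 - 4*o + 3) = (o - 5)*(o - 1)*(o + 1)^2*(o - 3)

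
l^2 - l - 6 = (l - 3)*(l + 2)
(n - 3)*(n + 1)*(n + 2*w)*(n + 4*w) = n^4 + 6*n^3*w - 2*n^3 + 8*n^2*w^2 - 12*n^2*w - 3*n^2 - 16*n*w^2 - 18*n*w - 24*w^2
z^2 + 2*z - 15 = (z - 3)*(z + 5)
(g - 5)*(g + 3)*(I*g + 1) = I*g^3 + g^2 - 2*I*g^2 - 2*g - 15*I*g - 15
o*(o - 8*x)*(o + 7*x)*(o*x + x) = o^4*x - o^3*x^2 + o^3*x - 56*o^2*x^3 - o^2*x^2 - 56*o*x^3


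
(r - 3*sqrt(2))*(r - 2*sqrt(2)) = r^2 - 5*sqrt(2)*r + 12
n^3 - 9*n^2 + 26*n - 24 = (n - 4)*(n - 3)*(n - 2)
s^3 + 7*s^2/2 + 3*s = s*(s + 3/2)*(s + 2)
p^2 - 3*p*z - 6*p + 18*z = (p - 6)*(p - 3*z)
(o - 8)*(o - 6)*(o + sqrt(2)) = o^3 - 14*o^2 + sqrt(2)*o^2 - 14*sqrt(2)*o + 48*o + 48*sqrt(2)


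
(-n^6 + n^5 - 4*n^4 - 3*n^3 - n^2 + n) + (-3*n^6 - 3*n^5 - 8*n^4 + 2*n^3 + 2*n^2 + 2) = -4*n^6 - 2*n^5 - 12*n^4 - n^3 + n^2 + n + 2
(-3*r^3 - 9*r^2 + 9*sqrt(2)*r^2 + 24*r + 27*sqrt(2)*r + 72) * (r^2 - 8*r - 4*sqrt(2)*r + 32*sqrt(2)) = -3*r^5 + 15*r^4 + 21*sqrt(2)*r^4 - 105*sqrt(2)*r^3 + 24*r^3 - 600*sqrt(2)*r^2 + 240*r^2 + 480*sqrt(2)*r + 1152*r + 2304*sqrt(2)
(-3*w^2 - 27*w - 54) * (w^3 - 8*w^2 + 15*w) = -3*w^5 - 3*w^4 + 117*w^3 + 27*w^2 - 810*w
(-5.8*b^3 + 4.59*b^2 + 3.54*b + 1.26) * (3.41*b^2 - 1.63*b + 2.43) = -19.778*b^5 + 25.1059*b^4 - 9.5043*b^3 + 9.6801*b^2 + 6.5484*b + 3.0618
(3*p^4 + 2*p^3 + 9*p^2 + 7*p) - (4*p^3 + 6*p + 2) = 3*p^4 - 2*p^3 + 9*p^2 + p - 2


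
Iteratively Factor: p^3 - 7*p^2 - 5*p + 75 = (p - 5)*(p^2 - 2*p - 15) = (p - 5)^2*(p + 3)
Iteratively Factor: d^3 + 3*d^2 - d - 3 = (d - 1)*(d^2 + 4*d + 3) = (d - 1)*(d + 1)*(d + 3)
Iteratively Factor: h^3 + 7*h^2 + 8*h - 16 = (h + 4)*(h^2 + 3*h - 4) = (h - 1)*(h + 4)*(h + 4)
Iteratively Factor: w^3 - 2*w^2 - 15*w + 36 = (w + 4)*(w^2 - 6*w + 9) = (w - 3)*(w + 4)*(w - 3)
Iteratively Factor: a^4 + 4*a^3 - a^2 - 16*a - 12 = (a + 1)*(a^3 + 3*a^2 - 4*a - 12) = (a + 1)*(a + 3)*(a^2 - 4) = (a + 1)*(a + 2)*(a + 3)*(a - 2)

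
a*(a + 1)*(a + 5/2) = a^3 + 7*a^2/2 + 5*a/2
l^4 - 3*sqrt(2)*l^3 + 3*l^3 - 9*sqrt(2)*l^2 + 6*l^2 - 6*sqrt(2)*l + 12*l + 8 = (l + 1)*(l + 2)*(l - 2*sqrt(2))*(l - sqrt(2))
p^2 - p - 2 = (p - 2)*(p + 1)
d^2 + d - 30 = (d - 5)*(d + 6)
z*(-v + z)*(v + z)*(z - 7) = -v^2*z^2 + 7*v^2*z + z^4 - 7*z^3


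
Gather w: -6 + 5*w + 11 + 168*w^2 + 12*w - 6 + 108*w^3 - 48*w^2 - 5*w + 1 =108*w^3 + 120*w^2 + 12*w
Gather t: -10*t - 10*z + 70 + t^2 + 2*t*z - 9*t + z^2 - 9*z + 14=t^2 + t*(2*z - 19) + z^2 - 19*z + 84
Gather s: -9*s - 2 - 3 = -9*s - 5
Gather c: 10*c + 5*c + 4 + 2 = 15*c + 6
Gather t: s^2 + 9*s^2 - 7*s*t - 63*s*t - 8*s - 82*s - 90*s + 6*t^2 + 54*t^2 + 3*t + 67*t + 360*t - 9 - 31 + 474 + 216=10*s^2 - 180*s + 60*t^2 + t*(430 - 70*s) + 650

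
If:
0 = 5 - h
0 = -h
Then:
No Solution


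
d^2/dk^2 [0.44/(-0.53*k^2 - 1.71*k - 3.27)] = (0.247192*k^2 + 0.797544*k - 0.44*(1.06*k + 1.71)*(2.12*k + 3.42) + 1.525128)/(0.53*k^2 + 1.71*k + 3.27)^3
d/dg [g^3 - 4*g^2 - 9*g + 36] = 3*g^2 - 8*g - 9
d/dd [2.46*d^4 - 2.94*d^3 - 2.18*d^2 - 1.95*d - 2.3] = 9.84*d^3 - 8.82*d^2 - 4.36*d - 1.95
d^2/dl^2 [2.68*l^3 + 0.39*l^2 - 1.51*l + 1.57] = 16.08*l + 0.78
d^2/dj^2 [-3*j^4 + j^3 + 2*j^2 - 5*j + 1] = -36*j^2 + 6*j + 4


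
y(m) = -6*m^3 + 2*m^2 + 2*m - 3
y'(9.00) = -1420.00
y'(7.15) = -889.60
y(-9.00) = 4515.00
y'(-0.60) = -6.88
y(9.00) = -4197.00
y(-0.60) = -2.18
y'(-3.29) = -205.99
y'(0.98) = -11.37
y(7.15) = -2079.61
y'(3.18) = -167.30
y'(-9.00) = -1492.00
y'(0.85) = -7.60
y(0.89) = -3.87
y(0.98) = -4.77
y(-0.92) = 1.52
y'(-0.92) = -16.92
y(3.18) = -169.36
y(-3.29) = 225.74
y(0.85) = -3.54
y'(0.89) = -8.70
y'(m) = -18*m^2 + 4*m + 2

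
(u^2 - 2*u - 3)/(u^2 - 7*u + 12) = (u + 1)/(u - 4)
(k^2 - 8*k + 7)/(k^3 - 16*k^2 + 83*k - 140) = (k - 1)/(k^2 - 9*k + 20)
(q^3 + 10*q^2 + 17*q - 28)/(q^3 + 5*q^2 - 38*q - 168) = (q - 1)/(q - 6)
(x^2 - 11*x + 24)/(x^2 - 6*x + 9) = (x - 8)/(x - 3)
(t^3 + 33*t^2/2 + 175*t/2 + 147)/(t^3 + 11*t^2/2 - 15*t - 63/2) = (2*t^2 + 19*t + 42)/(2*t^2 - 3*t - 9)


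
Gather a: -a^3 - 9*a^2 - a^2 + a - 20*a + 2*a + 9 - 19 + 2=-a^3 - 10*a^2 - 17*a - 8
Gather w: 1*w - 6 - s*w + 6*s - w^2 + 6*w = 6*s - w^2 + w*(7 - s) - 6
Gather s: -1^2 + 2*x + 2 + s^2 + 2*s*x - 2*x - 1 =s^2 + 2*s*x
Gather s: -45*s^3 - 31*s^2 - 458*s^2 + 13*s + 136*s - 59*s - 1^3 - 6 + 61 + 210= -45*s^3 - 489*s^2 + 90*s + 264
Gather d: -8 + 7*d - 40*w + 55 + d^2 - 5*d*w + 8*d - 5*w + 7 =d^2 + d*(15 - 5*w) - 45*w + 54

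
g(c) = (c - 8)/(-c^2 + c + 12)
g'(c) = (c - 8)*(2*c - 1)/(-c^2 + c + 12)^2 + 1/(-c^2 + c + 12)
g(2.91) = -0.79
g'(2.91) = -0.44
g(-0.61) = -0.78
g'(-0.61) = 0.25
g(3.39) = -1.18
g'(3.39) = -1.50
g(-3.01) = 157.06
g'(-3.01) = 15714.27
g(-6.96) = 0.34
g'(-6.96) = 0.10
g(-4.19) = 1.25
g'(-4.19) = 1.10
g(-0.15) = -0.69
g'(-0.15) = 0.16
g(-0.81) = -0.84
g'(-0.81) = 0.30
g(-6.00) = 0.47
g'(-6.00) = 0.17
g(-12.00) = 0.14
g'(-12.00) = 0.02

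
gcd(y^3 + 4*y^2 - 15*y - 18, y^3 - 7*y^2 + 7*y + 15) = y^2 - 2*y - 3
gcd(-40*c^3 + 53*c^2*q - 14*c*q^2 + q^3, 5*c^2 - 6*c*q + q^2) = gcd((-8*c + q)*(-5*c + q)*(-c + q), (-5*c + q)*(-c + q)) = 5*c^2 - 6*c*q + q^2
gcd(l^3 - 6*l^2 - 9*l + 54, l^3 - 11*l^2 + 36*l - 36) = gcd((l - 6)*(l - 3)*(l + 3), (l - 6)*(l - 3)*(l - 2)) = l^2 - 9*l + 18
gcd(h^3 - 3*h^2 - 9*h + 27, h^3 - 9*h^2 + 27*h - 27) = h^2 - 6*h + 9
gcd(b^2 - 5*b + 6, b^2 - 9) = b - 3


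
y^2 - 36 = (y - 6)*(y + 6)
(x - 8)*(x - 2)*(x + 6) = x^3 - 4*x^2 - 44*x + 96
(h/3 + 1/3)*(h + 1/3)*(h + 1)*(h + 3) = h^4/3 + 16*h^3/9 + 26*h^2/9 + 16*h/9 + 1/3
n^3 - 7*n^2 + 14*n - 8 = (n - 4)*(n - 2)*(n - 1)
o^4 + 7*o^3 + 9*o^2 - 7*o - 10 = (o - 1)*(o + 1)*(o + 2)*(o + 5)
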